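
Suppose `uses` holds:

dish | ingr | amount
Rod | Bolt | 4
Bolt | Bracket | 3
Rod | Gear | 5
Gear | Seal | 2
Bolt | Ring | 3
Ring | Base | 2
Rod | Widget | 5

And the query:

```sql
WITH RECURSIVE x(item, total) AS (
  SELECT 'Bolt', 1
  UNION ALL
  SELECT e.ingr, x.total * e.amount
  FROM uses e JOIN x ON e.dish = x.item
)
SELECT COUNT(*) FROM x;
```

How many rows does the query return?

Base: (Bolt, total=1).
Iteration 1: components of {Bolt} -> Bracket = 1*3 = 3, Ring = 1*3 = 3.
Iteration 2: components of {Bracket,Ring} -> Base = 3*2 = 6.
Iteration 3: no further components; recursion stops.
Total rows emitted: 4.

4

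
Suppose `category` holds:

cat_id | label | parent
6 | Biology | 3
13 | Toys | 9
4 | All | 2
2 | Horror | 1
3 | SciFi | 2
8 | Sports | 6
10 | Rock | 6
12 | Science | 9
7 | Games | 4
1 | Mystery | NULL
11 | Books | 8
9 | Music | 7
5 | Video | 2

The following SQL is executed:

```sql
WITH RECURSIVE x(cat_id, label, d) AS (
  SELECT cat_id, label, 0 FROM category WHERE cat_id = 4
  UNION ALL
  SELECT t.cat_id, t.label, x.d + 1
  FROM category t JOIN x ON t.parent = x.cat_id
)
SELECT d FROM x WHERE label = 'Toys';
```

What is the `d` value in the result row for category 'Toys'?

3

Base: cat_id=4 (All) at d 0.
Iteration 1: rows with parent in {4} -> Games (id 7, d 1).
Iteration 2: rows with parent in {7} -> Music (id 9, d 2).
Iteration 3: rows with parent in {9} -> Science (id 12, d 3), Toys (id 13, d 3).
Iteration 4: no rows with parent in {12,13}; recursion stops.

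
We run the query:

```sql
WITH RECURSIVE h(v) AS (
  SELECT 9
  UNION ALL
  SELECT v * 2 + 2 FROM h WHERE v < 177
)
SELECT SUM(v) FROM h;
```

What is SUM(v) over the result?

Base: v=9.
Iteration 1: 9 < 177 holds -> v = 9 * 2 + 2 = 20.
Iteration 2: 20 < 177 holds -> v = 20 * 2 + 2 = 42.
Iteration 3: 42 < 177 holds -> v = 42 * 2 + 2 = 86.
Iteration 4: 86 < 177 holds -> v = 86 * 2 + 2 = 174.
Iteration 5: 174 < 177 holds -> v = 174 * 2 + 2 = 350.
Iteration 6: 350 < 177 fails; recursion stops.
SUM(v) = 9 + 20 + 42 + 86 + 174 + 350 = 681.

681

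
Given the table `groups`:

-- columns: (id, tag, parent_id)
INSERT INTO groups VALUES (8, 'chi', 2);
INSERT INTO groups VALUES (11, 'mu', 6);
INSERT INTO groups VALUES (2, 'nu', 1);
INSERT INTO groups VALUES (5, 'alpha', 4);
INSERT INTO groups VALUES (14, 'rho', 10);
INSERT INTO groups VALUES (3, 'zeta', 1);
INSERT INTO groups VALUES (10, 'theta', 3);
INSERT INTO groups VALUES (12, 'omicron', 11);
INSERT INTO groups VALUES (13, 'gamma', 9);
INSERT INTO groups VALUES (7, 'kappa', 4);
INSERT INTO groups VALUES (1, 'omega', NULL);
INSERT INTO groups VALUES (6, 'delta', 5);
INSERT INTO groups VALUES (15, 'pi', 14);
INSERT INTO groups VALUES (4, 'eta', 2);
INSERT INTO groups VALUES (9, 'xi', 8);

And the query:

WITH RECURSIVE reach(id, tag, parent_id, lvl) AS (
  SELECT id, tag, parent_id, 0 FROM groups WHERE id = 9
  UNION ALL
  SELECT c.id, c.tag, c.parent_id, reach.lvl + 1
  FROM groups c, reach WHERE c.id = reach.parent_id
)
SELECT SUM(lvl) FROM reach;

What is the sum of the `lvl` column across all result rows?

6

Base: id=9 (xi), parent_id=8, lvl 0.
Iteration 1: join on id=8 -> chi (id 8, parent_id=2, lvl 1).
Iteration 2: join on id=2 -> nu (id 2, parent_id=1, lvl 2).
Iteration 3: join on id=1 -> omega (id 1, parent_id=NULL, lvl 3).
Iteration 4: parent_id is NULL; no match; recursion stops.
SUM(lvl) = 0 + 1 + 2 + 3 = 6.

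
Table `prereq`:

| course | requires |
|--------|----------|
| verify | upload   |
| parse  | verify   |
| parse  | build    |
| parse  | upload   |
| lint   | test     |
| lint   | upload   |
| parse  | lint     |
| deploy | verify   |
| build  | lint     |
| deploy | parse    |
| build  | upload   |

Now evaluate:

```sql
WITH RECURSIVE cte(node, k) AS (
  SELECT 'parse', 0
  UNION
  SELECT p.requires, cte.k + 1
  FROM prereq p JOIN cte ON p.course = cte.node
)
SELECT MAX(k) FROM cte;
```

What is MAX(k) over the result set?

3

Base: (parse, k=0).
Iteration 1: edges from {parse} -> (build, k=1), (lint, k=1), (upload, k=1), (verify, k=1).
Iteration 2: edges from {build,lint,upload,verify} -> (lint, k=2), (test, k=2), (upload, k=2). [UNION drops 2 duplicate row(s)]
Iteration 3: edges from {lint,test,upload} -> (test, k=3), (upload, k=3).
Iteration 4: no outgoing edges from {test,upload}; recursion stops.
k values: 0, 1, 1, 1, 1, 2, 2, 2, 3, 3; the maximum is 3.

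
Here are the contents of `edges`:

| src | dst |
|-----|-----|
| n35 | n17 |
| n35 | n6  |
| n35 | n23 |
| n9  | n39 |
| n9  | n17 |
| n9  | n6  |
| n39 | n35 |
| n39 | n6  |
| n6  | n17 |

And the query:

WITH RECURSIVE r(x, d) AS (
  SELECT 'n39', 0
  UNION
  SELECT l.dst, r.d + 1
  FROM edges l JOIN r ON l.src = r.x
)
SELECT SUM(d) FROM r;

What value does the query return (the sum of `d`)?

Base: (n39, d=0).
Iteration 1: edges from {n39} -> (n35, d=1), (n6, d=1).
Iteration 2: edges from {n35,n6} -> (n17, d=2), (n23, d=2), (n6, d=2). [UNION drops 1 duplicate row(s)]
Iteration 3: edges from {n17,n23,n6} -> (n17, d=3).
Iteration 4: no outgoing edges from {n17}; recursion stops.
SUM(d) = 0 + 1 + 1 + 2 + 2 + 2 + 3 = 11.

11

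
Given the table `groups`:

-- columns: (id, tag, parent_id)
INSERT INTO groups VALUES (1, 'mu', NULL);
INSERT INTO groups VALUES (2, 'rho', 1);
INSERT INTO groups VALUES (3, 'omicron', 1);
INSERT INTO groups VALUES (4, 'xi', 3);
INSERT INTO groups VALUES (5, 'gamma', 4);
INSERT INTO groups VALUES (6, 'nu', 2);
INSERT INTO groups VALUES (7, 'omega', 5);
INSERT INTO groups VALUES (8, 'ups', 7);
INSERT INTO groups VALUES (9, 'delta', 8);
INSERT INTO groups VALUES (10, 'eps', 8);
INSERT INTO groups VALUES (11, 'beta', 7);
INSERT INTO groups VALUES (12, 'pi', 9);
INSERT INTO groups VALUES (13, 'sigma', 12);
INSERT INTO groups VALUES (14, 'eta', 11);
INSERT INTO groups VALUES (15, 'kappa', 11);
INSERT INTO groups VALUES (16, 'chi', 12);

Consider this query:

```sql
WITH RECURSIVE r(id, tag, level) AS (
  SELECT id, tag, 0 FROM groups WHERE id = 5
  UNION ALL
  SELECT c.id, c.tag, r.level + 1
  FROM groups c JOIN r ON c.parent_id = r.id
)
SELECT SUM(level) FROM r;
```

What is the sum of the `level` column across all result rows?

Base: id=5 (gamma) at level 0.
Iteration 1: rows with parent_id in {5} -> omega (id 7, level 1).
Iteration 2: rows with parent_id in {7} -> ups (id 8, level 2), beta (id 11, level 2).
Iteration 3: rows with parent_id in {8,11} -> delta (id 9, level 3), eps (id 10, level 3), eta (id 14, level 3), kappa (id 15, level 3).
Iteration 4: rows with parent_id in {9,10,14,15} -> pi (id 12, level 4).
Iteration 5: rows with parent_id in {12} -> sigma (id 13, level 5), chi (id 16, level 5).
Iteration 6: no rows with parent_id in {13,16}; recursion stops.
SUM(level) = 0 + 1 + 2 + 2 + 3 + 3 + 3 + 3 + 4 + 5 + 5 = 31.

31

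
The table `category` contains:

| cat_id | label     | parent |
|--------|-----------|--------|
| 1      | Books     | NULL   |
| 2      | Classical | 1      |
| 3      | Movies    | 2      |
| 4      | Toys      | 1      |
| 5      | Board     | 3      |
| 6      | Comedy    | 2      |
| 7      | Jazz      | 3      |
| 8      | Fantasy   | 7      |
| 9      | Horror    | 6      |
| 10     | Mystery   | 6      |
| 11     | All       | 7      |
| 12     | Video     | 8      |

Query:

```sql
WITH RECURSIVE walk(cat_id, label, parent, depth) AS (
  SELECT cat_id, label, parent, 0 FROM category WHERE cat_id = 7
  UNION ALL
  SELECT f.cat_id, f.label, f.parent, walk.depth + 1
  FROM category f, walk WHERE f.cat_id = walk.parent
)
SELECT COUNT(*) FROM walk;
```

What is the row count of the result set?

4

Base: cat_id=7 (Jazz), parent=3, depth 0.
Iteration 1: join on cat_id=3 -> Movies (id 3, parent=2, depth 1).
Iteration 2: join on cat_id=2 -> Classical (id 2, parent=1, depth 2).
Iteration 3: join on cat_id=1 -> Books (id 1, parent=NULL, depth 3).
Iteration 4: parent is NULL; no match; recursion stops.
Total rows emitted: 4.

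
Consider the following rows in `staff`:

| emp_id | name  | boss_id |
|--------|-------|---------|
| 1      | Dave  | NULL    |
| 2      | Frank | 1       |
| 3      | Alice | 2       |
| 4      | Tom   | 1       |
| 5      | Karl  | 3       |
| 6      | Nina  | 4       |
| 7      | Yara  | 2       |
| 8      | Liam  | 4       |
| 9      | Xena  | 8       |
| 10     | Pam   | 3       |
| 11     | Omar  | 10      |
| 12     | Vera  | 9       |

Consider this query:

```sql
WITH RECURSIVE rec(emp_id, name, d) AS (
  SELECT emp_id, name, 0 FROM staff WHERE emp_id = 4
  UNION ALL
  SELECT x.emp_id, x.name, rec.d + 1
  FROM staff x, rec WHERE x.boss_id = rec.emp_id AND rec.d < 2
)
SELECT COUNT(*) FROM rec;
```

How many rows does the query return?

Base: emp_id=4 (Tom) at d 0.
Iteration 1: rows with boss_id in {4} -> Nina (id 6, d 1), Liam (id 8, d 1).
Iteration 2: rows with boss_id in {6,8} -> Xena (id 9, d 2).
Iteration 3: d < 2 fails for all current rows; recursion stops.
Total rows emitted: 4.

4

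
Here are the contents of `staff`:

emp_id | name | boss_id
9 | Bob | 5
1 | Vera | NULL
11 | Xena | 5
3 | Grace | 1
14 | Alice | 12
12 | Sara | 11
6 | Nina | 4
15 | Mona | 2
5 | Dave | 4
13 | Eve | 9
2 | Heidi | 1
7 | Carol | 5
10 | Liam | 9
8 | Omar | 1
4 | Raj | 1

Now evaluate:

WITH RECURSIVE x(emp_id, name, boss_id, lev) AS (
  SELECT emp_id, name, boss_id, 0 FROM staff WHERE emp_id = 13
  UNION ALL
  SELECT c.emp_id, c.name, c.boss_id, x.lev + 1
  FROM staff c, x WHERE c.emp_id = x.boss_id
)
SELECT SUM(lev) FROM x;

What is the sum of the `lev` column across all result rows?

Base: emp_id=13 (Eve), boss_id=9, lev 0.
Iteration 1: join on emp_id=9 -> Bob (id 9, boss_id=5, lev 1).
Iteration 2: join on emp_id=5 -> Dave (id 5, boss_id=4, lev 2).
Iteration 3: join on emp_id=4 -> Raj (id 4, boss_id=1, lev 3).
Iteration 4: join on emp_id=1 -> Vera (id 1, boss_id=NULL, lev 4).
Iteration 5: boss_id is NULL; no match; recursion stops.
SUM(lev) = 0 + 1 + 2 + 3 + 4 = 10.

10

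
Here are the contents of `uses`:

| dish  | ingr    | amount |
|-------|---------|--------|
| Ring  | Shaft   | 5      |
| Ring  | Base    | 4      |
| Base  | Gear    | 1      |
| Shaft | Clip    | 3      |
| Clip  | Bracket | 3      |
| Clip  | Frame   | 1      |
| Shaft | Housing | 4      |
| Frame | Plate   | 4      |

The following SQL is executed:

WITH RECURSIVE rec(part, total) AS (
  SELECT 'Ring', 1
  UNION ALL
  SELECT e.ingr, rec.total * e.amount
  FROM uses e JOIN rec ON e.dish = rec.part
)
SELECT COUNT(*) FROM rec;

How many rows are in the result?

Base: (Ring, total=1).
Iteration 1: components of {Ring} -> Base = 1*4 = 4, Shaft = 1*5 = 5.
Iteration 2: components of {Base,Shaft} -> Clip = 5*3 = 15, Gear = 4*1 = 4, Housing = 5*4 = 20.
Iteration 3: components of {Clip,Gear,Housing} -> Bracket = 15*3 = 45, Frame = 15*1 = 15.
Iteration 4: components of {Bracket,Frame} -> Plate = 15*4 = 60.
Iteration 5: no further components; recursion stops.
Total rows emitted: 9.

9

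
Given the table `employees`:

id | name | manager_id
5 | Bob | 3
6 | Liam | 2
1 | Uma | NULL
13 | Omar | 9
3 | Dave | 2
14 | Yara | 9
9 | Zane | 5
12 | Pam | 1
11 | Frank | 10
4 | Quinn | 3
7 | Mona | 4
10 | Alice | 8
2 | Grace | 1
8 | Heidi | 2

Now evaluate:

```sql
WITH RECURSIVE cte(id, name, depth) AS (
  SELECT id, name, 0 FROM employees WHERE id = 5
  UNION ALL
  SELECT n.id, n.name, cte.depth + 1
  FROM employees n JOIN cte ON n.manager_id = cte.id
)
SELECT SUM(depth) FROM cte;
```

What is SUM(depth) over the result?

Base: id=5 (Bob) at depth 0.
Iteration 1: rows with manager_id in {5} -> Zane (id 9, depth 1).
Iteration 2: rows with manager_id in {9} -> Omar (id 13, depth 2), Yara (id 14, depth 2).
Iteration 3: no rows with manager_id in {13,14}; recursion stops.
SUM(depth) = 0 + 1 + 2 + 2 = 5.

5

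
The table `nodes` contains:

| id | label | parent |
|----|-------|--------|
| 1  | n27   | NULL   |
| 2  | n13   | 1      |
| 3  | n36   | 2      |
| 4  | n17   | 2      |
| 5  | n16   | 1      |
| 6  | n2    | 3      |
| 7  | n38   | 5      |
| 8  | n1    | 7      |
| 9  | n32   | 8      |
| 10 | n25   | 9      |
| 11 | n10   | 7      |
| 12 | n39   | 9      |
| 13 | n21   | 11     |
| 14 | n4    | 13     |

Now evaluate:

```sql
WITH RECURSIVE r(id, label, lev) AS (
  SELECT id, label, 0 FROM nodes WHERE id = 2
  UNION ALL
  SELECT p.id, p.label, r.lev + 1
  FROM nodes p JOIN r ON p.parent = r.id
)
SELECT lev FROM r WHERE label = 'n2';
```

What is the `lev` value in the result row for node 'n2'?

Base: id=2 (n13) at lev 0.
Iteration 1: rows with parent in {2} -> n36 (id 3, lev 1), n17 (id 4, lev 1).
Iteration 2: rows with parent in {3,4} -> n2 (id 6, lev 2).
Iteration 3: no rows with parent in {6}; recursion stops.

2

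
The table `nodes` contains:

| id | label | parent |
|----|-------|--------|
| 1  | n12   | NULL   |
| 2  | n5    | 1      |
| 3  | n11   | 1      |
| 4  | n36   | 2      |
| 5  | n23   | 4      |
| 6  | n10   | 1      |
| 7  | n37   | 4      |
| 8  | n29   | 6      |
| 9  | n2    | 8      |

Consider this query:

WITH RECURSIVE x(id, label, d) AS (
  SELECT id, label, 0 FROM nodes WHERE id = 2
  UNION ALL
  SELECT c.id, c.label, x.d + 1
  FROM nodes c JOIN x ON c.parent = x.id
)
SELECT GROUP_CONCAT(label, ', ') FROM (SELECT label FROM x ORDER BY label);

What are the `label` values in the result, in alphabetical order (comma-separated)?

Base: id=2 (n5) at d 0.
Iteration 1: rows with parent in {2} -> n36 (id 4, d 1).
Iteration 2: rows with parent in {4} -> n23 (id 5, d 2), n37 (id 7, d 2).
Iteration 3: no rows with parent in {5,7}; recursion stops.

n23, n36, n37, n5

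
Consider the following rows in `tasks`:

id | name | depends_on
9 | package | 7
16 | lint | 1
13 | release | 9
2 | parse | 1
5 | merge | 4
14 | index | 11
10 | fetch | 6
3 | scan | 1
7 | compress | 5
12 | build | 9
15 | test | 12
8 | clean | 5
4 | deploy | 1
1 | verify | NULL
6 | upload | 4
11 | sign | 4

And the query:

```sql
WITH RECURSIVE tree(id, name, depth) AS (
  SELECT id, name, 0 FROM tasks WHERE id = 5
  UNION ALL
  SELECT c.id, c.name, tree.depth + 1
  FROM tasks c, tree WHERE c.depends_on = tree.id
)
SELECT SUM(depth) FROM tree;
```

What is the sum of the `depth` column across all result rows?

14

Base: id=5 (merge) at depth 0.
Iteration 1: rows with depends_on in {5} -> compress (id 7, depth 1), clean (id 8, depth 1).
Iteration 2: rows with depends_on in {7,8} -> package (id 9, depth 2).
Iteration 3: rows with depends_on in {9} -> build (id 12, depth 3), release (id 13, depth 3).
Iteration 4: rows with depends_on in {12,13} -> test (id 15, depth 4).
Iteration 5: no rows with depends_on in {15}; recursion stops.
SUM(depth) = 0 + 1 + 1 + 2 + 3 + 3 + 4 = 14.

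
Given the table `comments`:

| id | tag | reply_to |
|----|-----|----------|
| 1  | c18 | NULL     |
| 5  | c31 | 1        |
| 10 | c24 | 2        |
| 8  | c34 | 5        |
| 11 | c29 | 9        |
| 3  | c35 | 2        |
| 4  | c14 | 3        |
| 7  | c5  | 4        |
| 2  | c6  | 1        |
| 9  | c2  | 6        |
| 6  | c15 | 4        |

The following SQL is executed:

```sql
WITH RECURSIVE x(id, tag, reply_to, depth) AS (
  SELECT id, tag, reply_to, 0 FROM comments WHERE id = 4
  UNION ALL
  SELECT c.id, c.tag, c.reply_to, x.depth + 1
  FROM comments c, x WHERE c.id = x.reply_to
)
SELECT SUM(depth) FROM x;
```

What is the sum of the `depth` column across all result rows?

Base: id=4 (c14), reply_to=3, depth 0.
Iteration 1: join on id=3 -> c35 (id 3, reply_to=2, depth 1).
Iteration 2: join on id=2 -> c6 (id 2, reply_to=1, depth 2).
Iteration 3: join on id=1 -> c18 (id 1, reply_to=NULL, depth 3).
Iteration 4: reply_to is NULL; no match; recursion stops.
SUM(depth) = 0 + 1 + 2 + 3 = 6.

6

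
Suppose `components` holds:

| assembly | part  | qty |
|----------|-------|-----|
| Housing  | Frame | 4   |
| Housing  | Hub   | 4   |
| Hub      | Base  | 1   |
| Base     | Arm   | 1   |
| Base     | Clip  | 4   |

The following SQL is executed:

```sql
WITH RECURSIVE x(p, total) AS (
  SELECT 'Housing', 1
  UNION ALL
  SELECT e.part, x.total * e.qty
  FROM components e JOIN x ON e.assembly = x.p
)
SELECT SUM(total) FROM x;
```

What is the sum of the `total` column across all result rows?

33

Base: (Housing, total=1).
Iteration 1: components of {Housing} -> Frame = 1*4 = 4, Hub = 1*4 = 4.
Iteration 2: components of {Frame,Hub} -> Base = 4*1 = 4.
Iteration 3: components of {Base} -> Arm = 4*1 = 4, Clip = 4*4 = 16.
Iteration 4: no further components; recursion stops.
SUM(total) = 1 + 4 + 4 + 4 + 4 + 16 = 33.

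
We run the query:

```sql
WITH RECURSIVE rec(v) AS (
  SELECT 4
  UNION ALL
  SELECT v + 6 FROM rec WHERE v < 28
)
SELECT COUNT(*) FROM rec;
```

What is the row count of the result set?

Base: v=4.
Iteration 1: 4 < 28 holds -> v = 4 + 6 = 10.
Iteration 2: 10 < 28 holds -> v = 10 + 6 = 16.
Iteration 3: 16 < 28 holds -> v = 16 + 6 = 22.
Iteration 4: 22 < 28 holds -> v = 22 + 6 = 28.
Iteration 5: 28 < 28 fails; recursion stops.
Total rows emitted: 5.

5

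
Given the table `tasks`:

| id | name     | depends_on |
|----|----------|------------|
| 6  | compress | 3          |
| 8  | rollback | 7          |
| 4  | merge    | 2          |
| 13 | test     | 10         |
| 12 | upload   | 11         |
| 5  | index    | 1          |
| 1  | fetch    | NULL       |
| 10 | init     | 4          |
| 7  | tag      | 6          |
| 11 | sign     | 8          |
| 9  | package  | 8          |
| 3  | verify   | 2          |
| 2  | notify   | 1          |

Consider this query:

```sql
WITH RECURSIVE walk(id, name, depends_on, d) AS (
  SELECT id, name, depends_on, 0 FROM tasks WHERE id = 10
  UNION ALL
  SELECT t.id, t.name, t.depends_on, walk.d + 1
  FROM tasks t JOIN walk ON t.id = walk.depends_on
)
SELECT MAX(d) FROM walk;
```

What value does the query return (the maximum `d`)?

3

Base: id=10 (init), depends_on=4, d 0.
Iteration 1: join on id=4 -> merge (id 4, depends_on=2, d 1).
Iteration 2: join on id=2 -> notify (id 2, depends_on=1, d 2).
Iteration 3: join on id=1 -> fetch (id 1, depends_on=NULL, d 3).
Iteration 4: depends_on is NULL; no match; recursion stops.
d values: 0, 1, 2, 3; the maximum is 3.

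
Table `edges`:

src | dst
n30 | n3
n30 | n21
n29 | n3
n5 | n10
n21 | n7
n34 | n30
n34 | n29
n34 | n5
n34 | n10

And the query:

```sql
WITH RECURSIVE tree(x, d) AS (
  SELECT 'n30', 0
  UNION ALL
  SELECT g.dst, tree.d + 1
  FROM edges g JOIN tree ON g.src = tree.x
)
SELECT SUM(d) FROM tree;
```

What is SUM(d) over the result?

4

Base: (n30, d=0).
Iteration 1: edges from {n30} -> (n21, d=1), (n3, d=1).
Iteration 2: edges from {n21,n3} -> (n7, d=2).
Iteration 3: no outgoing edges from {n7}; recursion stops.
SUM(d) = 0 + 1 + 1 + 2 = 4.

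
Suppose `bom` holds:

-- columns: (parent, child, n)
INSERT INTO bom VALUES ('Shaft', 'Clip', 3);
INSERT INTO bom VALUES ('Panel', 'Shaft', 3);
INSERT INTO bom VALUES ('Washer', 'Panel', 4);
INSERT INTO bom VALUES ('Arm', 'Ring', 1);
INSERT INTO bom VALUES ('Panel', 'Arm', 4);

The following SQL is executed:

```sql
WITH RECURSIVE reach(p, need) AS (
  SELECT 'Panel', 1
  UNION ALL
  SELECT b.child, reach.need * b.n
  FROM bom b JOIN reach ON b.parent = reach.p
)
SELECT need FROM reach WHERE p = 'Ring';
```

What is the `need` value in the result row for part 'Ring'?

Base: (Panel, need=1).
Iteration 1: components of {Panel} -> Arm = 1*4 = 4, Shaft = 1*3 = 3.
Iteration 2: components of {Arm,Shaft} -> Clip = 3*3 = 9, Ring = 4*1 = 4.
Iteration 3: no further components; recursion stops.

4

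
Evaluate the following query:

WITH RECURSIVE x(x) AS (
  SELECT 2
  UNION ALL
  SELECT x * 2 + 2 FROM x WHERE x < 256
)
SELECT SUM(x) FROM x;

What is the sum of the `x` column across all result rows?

1004

Base: x=2.
Iteration 1: 2 < 256 holds -> x = 2 * 2 + 2 = 6.
Iteration 2: 6 < 256 holds -> x = 6 * 2 + 2 = 14.
Iteration 3: 14 < 256 holds -> x = 14 * 2 + 2 = 30.
Iteration 4: 30 < 256 holds -> x = 30 * 2 + 2 = 62.
Iteration 5: 62 < 256 holds -> x = 62 * 2 + 2 = 126.
Iteration 6: 126 < 256 holds -> x = 126 * 2 + 2 = 254.
Iteration 7: 254 < 256 holds -> x = 254 * 2 + 2 = 510.
Iteration 8: 510 < 256 fails; recursion stops.
SUM(x) = 2 + 6 + 14 + 30 + 62 + 126 + 254 + 510 = 1004.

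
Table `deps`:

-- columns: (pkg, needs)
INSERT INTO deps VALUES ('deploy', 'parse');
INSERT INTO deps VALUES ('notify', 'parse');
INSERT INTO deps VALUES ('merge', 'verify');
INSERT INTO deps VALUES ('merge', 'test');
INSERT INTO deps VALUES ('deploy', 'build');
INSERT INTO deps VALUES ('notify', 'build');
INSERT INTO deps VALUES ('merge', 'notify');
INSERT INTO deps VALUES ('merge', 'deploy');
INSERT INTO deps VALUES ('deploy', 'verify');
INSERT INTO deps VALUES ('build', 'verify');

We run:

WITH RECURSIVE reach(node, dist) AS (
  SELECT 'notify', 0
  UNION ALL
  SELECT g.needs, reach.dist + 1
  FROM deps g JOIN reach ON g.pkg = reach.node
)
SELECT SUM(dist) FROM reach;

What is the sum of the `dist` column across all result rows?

Base: (notify, dist=0).
Iteration 1: edges from {notify} -> (build, dist=1), (parse, dist=1).
Iteration 2: edges from {build,parse} -> (verify, dist=2).
Iteration 3: no outgoing edges from {verify}; recursion stops.
SUM(dist) = 0 + 1 + 1 + 2 = 4.

4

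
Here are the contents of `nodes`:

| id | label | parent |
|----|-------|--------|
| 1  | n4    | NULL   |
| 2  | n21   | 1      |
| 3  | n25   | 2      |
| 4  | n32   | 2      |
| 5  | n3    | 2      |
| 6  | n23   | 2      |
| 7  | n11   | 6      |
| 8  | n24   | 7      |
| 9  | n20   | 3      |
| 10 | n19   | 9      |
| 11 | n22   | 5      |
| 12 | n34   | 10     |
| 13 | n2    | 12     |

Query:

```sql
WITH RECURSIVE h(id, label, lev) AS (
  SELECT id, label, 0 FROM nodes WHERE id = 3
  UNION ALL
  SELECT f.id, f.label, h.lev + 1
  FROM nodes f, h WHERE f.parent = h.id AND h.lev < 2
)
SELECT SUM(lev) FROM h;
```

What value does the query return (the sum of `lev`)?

Base: id=3 (n25) at lev 0.
Iteration 1: rows with parent in {3} -> n20 (id 9, lev 1).
Iteration 2: rows with parent in {9} -> n19 (id 10, lev 2).
Iteration 3: lev < 2 fails for all current rows; recursion stops.
SUM(lev) = 0 + 1 + 2 = 3.

3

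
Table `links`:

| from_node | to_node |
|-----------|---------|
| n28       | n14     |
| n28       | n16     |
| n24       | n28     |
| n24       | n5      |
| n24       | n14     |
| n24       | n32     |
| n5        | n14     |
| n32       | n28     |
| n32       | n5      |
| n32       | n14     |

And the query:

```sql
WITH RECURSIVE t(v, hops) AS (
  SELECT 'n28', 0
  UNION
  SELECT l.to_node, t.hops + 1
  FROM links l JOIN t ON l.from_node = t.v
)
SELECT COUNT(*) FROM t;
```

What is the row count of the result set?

Base: (n28, hops=0).
Iteration 1: edges from {n28} -> (n14, hops=1), (n16, hops=1).
Iteration 2: no outgoing edges from {n14,n16}; recursion stops.
Total rows emitted: 3.

3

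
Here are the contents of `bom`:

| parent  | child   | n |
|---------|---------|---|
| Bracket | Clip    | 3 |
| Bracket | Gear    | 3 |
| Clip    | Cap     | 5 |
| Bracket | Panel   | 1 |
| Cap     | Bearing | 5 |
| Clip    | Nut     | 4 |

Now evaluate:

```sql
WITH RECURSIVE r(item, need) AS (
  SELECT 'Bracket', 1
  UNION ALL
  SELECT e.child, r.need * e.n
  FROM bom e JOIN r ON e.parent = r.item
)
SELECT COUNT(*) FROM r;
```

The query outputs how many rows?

7

Base: (Bracket, need=1).
Iteration 1: components of {Bracket} -> Clip = 1*3 = 3, Gear = 1*3 = 3, Panel = 1*1 = 1.
Iteration 2: components of {Clip,Gear,Panel} -> Cap = 3*5 = 15, Nut = 3*4 = 12.
Iteration 3: components of {Cap,Nut} -> Bearing = 15*5 = 75.
Iteration 4: no further components; recursion stops.
Total rows emitted: 7.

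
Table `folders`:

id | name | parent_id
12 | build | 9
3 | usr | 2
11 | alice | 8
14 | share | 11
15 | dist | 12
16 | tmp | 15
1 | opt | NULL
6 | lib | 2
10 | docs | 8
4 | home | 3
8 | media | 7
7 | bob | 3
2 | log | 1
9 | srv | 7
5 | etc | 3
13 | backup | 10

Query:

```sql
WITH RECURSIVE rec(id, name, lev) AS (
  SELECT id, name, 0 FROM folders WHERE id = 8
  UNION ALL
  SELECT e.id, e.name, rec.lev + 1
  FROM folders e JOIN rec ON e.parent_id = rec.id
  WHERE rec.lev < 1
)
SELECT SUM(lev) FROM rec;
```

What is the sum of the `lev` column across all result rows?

Base: id=8 (media) at lev 0.
Iteration 1: rows with parent_id in {8} -> docs (id 10, lev 1), alice (id 11, lev 1).
Iteration 2: lev < 1 fails for all current rows; recursion stops.
SUM(lev) = 0 + 1 + 1 = 2.

2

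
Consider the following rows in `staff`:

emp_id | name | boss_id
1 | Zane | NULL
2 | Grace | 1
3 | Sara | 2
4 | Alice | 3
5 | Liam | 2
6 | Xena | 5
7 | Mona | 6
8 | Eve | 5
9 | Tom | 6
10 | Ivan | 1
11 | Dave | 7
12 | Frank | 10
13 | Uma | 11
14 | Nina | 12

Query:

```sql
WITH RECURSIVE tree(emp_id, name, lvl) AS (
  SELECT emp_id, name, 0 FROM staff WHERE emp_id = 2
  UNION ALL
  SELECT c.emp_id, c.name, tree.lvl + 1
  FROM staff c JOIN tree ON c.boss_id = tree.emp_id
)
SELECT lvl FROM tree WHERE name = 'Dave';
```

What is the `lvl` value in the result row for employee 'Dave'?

4

Base: emp_id=2 (Grace) at lvl 0.
Iteration 1: rows with boss_id in {2} -> Sara (id 3, lvl 1), Liam (id 5, lvl 1).
Iteration 2: rows with boss_id in {3,5} -> Alice (id 4, lvl 2), Xena (id 6, lvl 2), Eve (id 8, lvl 2).
Iteration 3: rows with boss_id in {4,6,8} -> Mona (id 7, lvl 3), Tom (id 9, lvl 3).
Iteration 4: rows with boss_id in {7,9} -> Dave (id 11, lvl 4).
Iteration 5: rows with boss_id in {11} -> Uma (id 13, lvl 5).
Iteration 6: no rows with boss_id in {13}; recursion stops.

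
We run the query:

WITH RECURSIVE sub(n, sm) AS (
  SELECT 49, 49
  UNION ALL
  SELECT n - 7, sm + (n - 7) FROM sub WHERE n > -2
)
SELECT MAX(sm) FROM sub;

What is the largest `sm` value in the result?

196

Base: n=49, sm=49.
Iteration 1: 49 > -2 holds -> n = 49 - 7 = 42, sm = 49 + 42 = 91.
Iteration 2: 42 > -2 holds -> n = 42 - 7 = 35, sm = 91 + 35 = 126.
Iteration 3: 35 > -2 holds -> n = 35 - 7 = 28, sm = 126 + 28 = 154.
Iteration 4: 28 > -2 holds -> n = 28 - 7 = 21, sm = 154 + 21 = 175.
Iteration 5: 21 > -2 holds -> n = 21 - 7 = 14, sm = 175 + 14 = 189.
Iteration 6: 14 > -2 holds -> n = 14 - 7 = 7, sm = 189 + 7 = 196.
Iteration 7: 7 > -2 holds -> n = 7 - 7 = 0, sm = 196 + 0 = 196.
Iteration 8: 0 > -2 holds -> n = 0 - 7 = -7, sm = 196 + -7 = 189.
Iteration 9: -7 > -2 fails; recursion stops.
sm values: 49, 91, 126, 154, 175, 189, 196, 196, 189; the maximum is 196.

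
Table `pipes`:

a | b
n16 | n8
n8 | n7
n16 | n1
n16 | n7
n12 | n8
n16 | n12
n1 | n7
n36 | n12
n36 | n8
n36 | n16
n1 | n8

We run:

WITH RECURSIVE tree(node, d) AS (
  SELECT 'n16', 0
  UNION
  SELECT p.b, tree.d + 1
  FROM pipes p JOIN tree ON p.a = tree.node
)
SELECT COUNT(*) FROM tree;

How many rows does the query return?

Base: (n16, d=0).
Iteration 1: edges from {n16} -> (n1, d=1), (n12, d=1), (n7, d=1), (n8, d=1).
Iteration 2: edges from {n1,n12,n7,n8} -> (n7, d=2), (n8, d=2). [UNION drops 2 duplicate row(s)]
Iteration 3: edges from {n7,n8} -> (n7, d=3).
Iteration 4: no outgoing edges from {n7}; recursion stops.
Total rows emitted: 8.

8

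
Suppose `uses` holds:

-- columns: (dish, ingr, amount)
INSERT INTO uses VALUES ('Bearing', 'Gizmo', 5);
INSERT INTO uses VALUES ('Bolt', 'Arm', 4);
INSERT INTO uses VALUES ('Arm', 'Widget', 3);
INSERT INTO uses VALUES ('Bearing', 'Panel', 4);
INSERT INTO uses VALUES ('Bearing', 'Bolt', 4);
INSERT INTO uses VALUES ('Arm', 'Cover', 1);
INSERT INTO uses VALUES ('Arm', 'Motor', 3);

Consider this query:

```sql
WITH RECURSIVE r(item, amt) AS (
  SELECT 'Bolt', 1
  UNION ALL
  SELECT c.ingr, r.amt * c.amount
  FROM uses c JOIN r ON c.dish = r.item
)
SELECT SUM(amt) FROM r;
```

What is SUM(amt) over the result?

33

Base: (Bolt, amt=1).
Iteration 1: components of {Bolt} -> Arm = 1*4 = 4.
Iteration 2: components of {Arm} -> Cover = 4*1 = 4, Motor = 4*3 = 12, Widget = 4*3 = 12.
Iteration 3: no further components; recursion stops.
SUM(amt) = 1 + 4 + 12 + 4 + 12 = 33.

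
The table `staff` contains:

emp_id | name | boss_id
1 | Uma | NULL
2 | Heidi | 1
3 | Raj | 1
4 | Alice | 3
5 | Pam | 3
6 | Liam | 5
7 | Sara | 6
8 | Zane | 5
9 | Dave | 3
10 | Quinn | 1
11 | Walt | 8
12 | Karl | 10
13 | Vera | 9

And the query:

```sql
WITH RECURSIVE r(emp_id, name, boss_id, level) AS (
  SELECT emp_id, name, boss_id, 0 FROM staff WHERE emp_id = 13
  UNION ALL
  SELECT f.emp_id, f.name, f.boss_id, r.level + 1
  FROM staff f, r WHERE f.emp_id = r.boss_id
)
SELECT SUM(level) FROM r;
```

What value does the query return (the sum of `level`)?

6

Base: emp_id=13 (Vera), boss_id=9, level 0.
Iteration 1: join on emp_id=9 -> Dave (id 9, boss_id=3, level 1).
Iteration 2: join on emp_id=3 -> Raj (id 3, boss_id=1, level 2).
Iteration 3: join on emp_id=1 -> Uma (id 1, boss_id=NULL, level 3).
Iteration 4: boss_id is NULL; no match; recursion stops.
SUM(level) = 0 + 1 + 2 + 3 = 6.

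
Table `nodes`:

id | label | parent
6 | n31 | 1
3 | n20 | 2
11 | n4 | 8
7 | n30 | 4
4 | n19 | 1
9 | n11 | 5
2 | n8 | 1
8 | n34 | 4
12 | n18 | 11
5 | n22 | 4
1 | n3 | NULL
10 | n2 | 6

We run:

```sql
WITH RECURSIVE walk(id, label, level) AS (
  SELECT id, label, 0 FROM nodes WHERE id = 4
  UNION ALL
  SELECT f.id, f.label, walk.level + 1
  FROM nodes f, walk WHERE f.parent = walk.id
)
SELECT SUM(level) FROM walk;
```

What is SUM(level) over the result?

10

Base: id=4 (n19) at level 0.
Iteration 1: rows with parent in {4} -> n22 (id 5, level 1), n30 (id 7, level 1), n34 (id 8, level 1).
Iteration 2: rows with parent in {5,7,8} -> n11 (id 9, level 2), n4 (id 11, level 2).
Iteration 3: rows with parent in {9,11} -> n18 (id 12, level 3).
Iteration 4: no rows with parent in {12}; recursion stops.
SUM(level) = 0 + 1 + 1 + 1 + 2 + 2 + 3 = 10.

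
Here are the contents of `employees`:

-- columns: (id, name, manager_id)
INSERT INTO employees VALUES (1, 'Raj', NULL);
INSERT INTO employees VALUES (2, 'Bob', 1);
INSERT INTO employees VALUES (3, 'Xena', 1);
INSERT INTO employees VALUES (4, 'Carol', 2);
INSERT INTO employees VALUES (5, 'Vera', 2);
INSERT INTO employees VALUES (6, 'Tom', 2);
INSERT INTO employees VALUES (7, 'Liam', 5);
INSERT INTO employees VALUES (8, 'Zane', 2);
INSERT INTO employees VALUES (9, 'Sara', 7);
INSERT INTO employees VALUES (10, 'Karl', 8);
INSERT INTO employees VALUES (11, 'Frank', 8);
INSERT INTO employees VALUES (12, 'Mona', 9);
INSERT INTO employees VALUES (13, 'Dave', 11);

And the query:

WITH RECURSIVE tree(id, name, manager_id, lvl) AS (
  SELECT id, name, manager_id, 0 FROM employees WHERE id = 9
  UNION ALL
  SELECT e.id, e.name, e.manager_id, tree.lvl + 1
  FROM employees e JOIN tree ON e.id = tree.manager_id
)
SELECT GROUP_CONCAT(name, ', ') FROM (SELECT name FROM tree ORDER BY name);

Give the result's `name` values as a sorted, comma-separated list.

Base: id=9 (Sara), manager_id=7, lvl 0.
Iteration 1: join on id=7 -> Liam (id 7, manager_id=5, lvl 1).
Iteration 2: join on id=5 -> Vera (id 5, manager_id=2, lvl 2).
Iteration 3: join on id=2 -> Bob (id 2, manager_id=1, lvl 3).
Iteration 4: join on id=1 -> Raj (id 1, manager_id=NULL, lvl 4).
Iteration 5: manager_id is NULL; no match; recursion stops.

Bob, Liam, Raj, Sara, Vera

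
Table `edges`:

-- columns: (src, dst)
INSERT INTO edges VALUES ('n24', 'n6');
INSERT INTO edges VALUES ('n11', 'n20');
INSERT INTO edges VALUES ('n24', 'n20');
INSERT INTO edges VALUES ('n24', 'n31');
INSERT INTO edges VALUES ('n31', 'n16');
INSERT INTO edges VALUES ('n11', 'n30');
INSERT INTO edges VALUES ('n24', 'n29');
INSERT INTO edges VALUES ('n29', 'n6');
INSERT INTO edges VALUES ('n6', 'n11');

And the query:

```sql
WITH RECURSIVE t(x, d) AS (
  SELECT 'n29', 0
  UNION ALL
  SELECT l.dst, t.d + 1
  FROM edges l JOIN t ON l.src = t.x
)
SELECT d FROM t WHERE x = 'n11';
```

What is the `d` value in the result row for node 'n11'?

2

Base: (n29, d=0).
Iteration 1: edges from {n29} -> (n6, d=1).
Iteration 2: edges from {n6} -> (n11, d=2).
Iteration 3: edges from {n11} -> (n20, d=3), (n30, d=3).
Iteration 4: no outgoing edges from {n20,n30}; recursion stops.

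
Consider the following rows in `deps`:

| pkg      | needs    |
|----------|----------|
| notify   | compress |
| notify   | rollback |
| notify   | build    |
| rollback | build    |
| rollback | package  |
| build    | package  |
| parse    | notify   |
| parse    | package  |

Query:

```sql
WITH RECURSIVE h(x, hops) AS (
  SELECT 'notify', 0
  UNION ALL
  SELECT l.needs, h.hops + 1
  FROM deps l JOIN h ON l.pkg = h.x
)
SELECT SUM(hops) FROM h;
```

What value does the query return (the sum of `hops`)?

Base: (notify, hops=0).
Iteration 1: edges from {notify} -> (build, hops=1), (compress, hops=1), (rollback, hops=1).
Iteration 2: edges from {build,compress,rollback} -> (build, hops=2), (package, hops=2) x2. [UNION ALL keeps all 3 new rows, including repeats]
Iteration 3: edges from {build,package} -> (package, hops=3).
Iteration 4: no outgoing edges from {package}; recursion stops.
SUM(hops) = 0 + 1 + 1 + 1 + 2 + 2 + 2 + 3 = 12.

12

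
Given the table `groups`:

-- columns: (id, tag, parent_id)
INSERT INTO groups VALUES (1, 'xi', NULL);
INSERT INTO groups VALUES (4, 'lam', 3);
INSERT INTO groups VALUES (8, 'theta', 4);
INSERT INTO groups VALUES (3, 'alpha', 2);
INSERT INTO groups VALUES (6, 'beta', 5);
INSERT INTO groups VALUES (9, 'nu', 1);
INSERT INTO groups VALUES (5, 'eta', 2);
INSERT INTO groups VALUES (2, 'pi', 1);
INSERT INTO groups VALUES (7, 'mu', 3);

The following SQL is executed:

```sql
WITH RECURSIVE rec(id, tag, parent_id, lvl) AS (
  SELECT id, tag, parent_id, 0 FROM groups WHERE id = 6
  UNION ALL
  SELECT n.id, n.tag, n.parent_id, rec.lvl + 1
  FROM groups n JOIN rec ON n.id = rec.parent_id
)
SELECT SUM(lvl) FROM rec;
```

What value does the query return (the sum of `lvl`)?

Base: id=6 (beta), parent_id=5, lvl 0.
Iteration 1: join on id=5 -> eta (id 5, parent_id=2, lvl 1).
Iteration 2: join on id=2 -> pi (id 2, parent_id=1, lvl 2).
Iteration 3: join on id=1 -> xi (id 1, parent_id=NULL, lvl 3).
Iteration 4: parent_id is NULL; no match; recursion stops.
SUM(lvl) = 0 + 1 + 2 + 3 = 6.

6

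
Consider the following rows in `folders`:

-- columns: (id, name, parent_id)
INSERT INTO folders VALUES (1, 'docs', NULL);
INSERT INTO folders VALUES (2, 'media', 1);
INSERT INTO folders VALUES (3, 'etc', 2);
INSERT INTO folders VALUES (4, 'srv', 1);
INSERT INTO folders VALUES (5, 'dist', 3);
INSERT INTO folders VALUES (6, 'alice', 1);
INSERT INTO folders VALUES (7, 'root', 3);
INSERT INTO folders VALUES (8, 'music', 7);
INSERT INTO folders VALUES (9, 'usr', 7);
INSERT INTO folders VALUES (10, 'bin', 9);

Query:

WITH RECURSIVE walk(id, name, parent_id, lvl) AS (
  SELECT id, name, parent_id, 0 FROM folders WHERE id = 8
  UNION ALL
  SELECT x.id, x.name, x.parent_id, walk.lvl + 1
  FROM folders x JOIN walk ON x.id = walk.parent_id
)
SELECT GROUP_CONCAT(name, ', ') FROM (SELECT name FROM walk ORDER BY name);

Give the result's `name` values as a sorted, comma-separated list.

Base: id=8 (music), parent_id=7, lvl 0.
Iteration 1: join on id=7 -> root (id 7, parent_id=3, lvl 1).
Iteration 2: join on id=3 -> etc (id 3, parent_id=2, lvl 2).
Iteration 3: join on id=2 -> media (id 2, parent_id=1, lvl 3).
Iteration 4: join on id=1 -> docs (id 1, parent_id=NULL, lvl 4).
Iteration 5: parent_id is NULL; no match; recursion stops.

docs, etc, media, music, root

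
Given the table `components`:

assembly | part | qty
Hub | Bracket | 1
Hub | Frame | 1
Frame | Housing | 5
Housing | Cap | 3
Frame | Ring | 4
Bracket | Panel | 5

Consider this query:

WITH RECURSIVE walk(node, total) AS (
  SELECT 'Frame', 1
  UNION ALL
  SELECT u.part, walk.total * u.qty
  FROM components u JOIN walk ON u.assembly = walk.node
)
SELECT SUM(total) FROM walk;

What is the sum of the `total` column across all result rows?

25

Base: (Frame, total=1).
Iteration 1: components of {Frame} -> Housing = 1*5 = 5, Ring = 1*4 = 4.
Iteration 2: components of {Housing,Ring} -> Cap = 5*3 = 15.
Iteration 3: no further components; recursion stops.
SUM(total) = 1 + 5 + 4 + 15 = 25.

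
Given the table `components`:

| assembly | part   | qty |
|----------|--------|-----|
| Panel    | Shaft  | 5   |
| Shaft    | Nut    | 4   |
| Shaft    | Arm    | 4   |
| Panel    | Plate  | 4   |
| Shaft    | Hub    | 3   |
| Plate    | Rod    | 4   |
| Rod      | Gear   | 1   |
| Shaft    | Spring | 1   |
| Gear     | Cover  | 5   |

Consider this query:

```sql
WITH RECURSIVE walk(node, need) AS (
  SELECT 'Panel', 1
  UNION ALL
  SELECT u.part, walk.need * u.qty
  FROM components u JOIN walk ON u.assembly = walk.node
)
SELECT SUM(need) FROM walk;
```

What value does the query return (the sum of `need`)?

Base: (Panel, need=1).
Iteration 1: components of {Panel} -> Plate = 1*4 = 4, Shaft = 1*5 = 5.
Iteration 2: components of {Plate,Shaft} -> Arm = 5*4 = 20, Hub = 5*3 = 15, Nut = 5*4 = 20, Rod = 4*4 = 16, Spring = 5*1 = 5.
Iteration 3: components of {Arm,Hub,Nut,Rod,Spring} -> Gear = 16*1 = 16.
Iteration 4: components of {Gear} -> Cover = 16*5 = 80.
Iteration 5: no further components; recursion stops.
SUM(need) = 1 + 5 + 4 + 20 + 20 + 15 + 5 + 16 + 16 + 80 = 182.

182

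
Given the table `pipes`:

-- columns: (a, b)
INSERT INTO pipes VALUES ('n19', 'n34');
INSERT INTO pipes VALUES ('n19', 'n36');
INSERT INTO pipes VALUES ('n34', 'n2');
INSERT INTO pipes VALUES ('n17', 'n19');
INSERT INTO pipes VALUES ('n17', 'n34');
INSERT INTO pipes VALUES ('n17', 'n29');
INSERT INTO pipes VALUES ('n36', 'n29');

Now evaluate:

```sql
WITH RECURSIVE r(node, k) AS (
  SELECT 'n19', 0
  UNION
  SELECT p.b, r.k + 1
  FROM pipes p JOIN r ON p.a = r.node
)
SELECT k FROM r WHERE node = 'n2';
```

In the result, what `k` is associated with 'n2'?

2

Base: (n19, k=0).
Iteration 1: edges from {n19} -> (n34, k=1), (n36, k=1).
Iteration 2: edges from {n34,n36} -> (n2, k=2), (n29, k=2).
Iteration 3: no outgoing edges from {n2,n29}; recursion stops.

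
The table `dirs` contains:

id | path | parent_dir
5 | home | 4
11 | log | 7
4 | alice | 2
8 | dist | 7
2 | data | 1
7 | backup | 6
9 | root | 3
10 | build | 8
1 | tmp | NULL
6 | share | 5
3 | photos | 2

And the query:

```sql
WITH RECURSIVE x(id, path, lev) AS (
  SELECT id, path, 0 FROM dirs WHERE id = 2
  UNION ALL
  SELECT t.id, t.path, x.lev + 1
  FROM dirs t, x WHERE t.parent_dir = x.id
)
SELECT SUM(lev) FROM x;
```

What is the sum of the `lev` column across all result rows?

Base: id=2 (data) at lev 0.
Iteration 1: rows with parent_dir in {2} -> photos (id 3, lev 1), alice (id 4, lev 1).
Iteration 2: rows with parent_dir in {3,4} -> home (id 5, lev 2), root (id 9, lev 2).
Iteration 3: rows with parent_dir in {5,9} -> share (id 6, lev 3).
Iteration 4: rows with parent_dir in {6} -> backup (id 7, lev 4).
Iteration 5: rows with parent_dir in {7} -> dist (id 8, lev 5), log (id 11, lev 5).
Iteration 6: rows with parent_dir in {8,11} -> build (id 10, lev 6).
Iteration 7: no rows with parent_dir in {10}; recursion stops.
SUM(lev) = 0 + 1 + 1 + 2 + 2 + 3 + 4 + 5 + 5 + 6 = 29.

29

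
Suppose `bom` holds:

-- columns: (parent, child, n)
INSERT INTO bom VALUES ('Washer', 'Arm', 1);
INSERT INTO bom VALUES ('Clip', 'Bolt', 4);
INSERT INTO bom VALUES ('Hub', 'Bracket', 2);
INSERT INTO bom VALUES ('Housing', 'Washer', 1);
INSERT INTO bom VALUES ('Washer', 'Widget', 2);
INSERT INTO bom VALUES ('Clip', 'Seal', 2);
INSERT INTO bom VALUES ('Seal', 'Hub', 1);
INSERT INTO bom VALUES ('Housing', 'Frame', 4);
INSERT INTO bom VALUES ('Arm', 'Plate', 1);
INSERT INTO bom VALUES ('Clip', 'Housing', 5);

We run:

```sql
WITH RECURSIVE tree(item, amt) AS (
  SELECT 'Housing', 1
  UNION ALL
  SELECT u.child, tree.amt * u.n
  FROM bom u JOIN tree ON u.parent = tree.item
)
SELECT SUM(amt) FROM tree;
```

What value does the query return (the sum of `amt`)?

10

Base: (Housing, amt=1).
Iteration 1: components of {Housing} -> Frame = 1*4 = 4, Washer = 1*1 = 1.
Iteration 2: components of {Frame,Washer} -> Arm = 1*1 = 1, Widget = 1*2 = 2.
Iteration 3: components of {Arm,Widget} -> Plate = 1*1 = 1.
Iteration 4: no further components; recursion stops.
SUM(amt) = 1 + 1 + 4 + 2 + 1 + 1 = 10.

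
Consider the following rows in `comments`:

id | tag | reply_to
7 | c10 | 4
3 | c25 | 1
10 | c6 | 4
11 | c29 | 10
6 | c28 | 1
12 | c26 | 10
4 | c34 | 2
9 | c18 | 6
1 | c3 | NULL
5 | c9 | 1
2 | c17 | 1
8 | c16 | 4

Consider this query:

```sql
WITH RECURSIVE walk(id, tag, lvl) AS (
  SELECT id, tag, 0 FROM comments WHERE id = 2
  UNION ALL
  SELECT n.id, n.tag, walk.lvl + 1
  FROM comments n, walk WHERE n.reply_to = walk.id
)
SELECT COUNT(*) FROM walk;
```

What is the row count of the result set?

7

Base: id=2 (c17) at lvl 0.
Iteration 1: rows with reply_to in {2} -> c34 (id 4, lvl 1).
Iteration 2: rows with reply_to in {4} -> c10 (id 7, lvl 2), c16 (id 8, lvl 2), c6 (id 10, lvl 2).
Iteration 3: rows with reply_to in {7,8,10} -> c29 (id 11, lvl 3), c26 (id 12, lvl 3).
Iteration 4: no rows with reply_to in {11,12}; recursion stops.
Total rows emitted: 7.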